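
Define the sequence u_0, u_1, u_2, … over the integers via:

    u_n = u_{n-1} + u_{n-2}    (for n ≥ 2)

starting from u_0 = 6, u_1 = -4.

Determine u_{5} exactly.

u_2 = 1·-4 + 1·6 = 2
u_3 = 1·2 + 1·-4 = -2
u_4 = 1·-2 + 1·2 = 0
u_5 = 1·0 + 1·-2 = -2

-2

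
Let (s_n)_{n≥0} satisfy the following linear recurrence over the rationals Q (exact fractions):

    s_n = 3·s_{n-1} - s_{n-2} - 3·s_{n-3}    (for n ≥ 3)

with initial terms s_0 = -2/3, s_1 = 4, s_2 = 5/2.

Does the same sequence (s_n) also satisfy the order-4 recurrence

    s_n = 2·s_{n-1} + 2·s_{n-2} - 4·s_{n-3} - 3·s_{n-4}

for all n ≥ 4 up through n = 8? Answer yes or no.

Terms s_0..s_8: -2/3, 4, 5/2, 11/2, 2, -7, -79/2, -235/2, -292
n=4: candidate gives 2, actual s_4 = 2 ✓
n=5: candidate gives -7, actual s_5 = -7 ✓
n=6: candidate gives -79/2, actual s_6 = -79/2 ✓
n=7: candidate gives -235/2, actual s_7 = -235/2 ✓
n=8: candidate gives -292, actual s_8 = -292 ✓

yes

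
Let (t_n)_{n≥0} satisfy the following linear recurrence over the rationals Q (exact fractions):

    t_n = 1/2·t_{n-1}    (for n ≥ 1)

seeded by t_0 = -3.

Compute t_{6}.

t_1 = 1/2·-3 = -3/2
t_2 = 1/2·-3/2 = -3/4
t_3 = 1/2·-3/4 = -3/8
t_4 = 1/2·-3/8 = -3/16
t_5 = 1/2·-3/16 = -3/32
t_6 = 1/2·-3/32 = -3/64

-3/64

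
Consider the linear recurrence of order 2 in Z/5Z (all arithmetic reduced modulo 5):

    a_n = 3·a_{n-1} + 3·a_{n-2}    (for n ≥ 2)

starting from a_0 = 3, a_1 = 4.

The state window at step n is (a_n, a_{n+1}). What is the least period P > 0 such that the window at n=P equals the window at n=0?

n=0: window = (3, 4)
n=1: window = (4, 1)
n=2: window = (1, 0)
n=3: window = (0, 3)
n=4: window = (3, 4)
window at n=4 equals window at n=0 → period = 4

4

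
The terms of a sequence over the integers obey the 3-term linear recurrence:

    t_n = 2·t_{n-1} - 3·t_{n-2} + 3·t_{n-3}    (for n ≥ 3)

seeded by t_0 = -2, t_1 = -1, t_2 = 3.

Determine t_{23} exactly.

-12477

t_3 = 2·3 + -3·-1 + 3·-2 = 3
t_4 = 2·3 + -3·3 + 3·-1 = -6
t_5 = 2·-6 + -3·3 + 3·3 = -12
t_6 = 2·-12 + -3·-6 + 3·3 = 3
t_7 = 2·3 + -3·-12 + 3·-6 = 24
t_8 = 2·24 + -3·3 + 3·-12 = 3
t_9 = 2·3 + -3·24 + 3·3 = -57
t_10 = 2·-57 + -3·3 + 3·24 = -51
t_11 = 2·-51 + -3·-57 + 3·3 = 78
t_12 = 2·78 + -3·-51 + 3·-57 = 138
t_13 = 2·138 + -3·78 + 3·-51 = -111
t_14 = 2·-111 + -3·138 + 3·78 = -402
t_15 = 2·-402 + -3·-111 + 3·138 = -57
t_16 = 2·-57 + -3·-402 + 3·-111 = 759
t_17 = 2·759 + -3·-57 + 3·-402 = 483
t_18 = 2·483 + -3·759 + 3·-57 = -1482
t_19 = 2·-1482 + -3·483 + 3·759 = -2136
t_20 = 2·-2136 + -3·-1482 + 3·483 = 1623
t_21 = 2·1623 + -3·-2136 + 3·-1482 = 5208
t_22 = 2·5208 + -3·1623 + 3·-2136 = -861
t_23 = 2·-861 + -3·5208 + 3·1623 = -12477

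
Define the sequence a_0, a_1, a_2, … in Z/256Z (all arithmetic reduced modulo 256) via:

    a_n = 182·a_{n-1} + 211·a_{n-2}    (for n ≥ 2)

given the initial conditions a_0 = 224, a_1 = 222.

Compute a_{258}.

a_2 = 182·222 + 211·224 = 116
a_3 = 182·116 + 211·222 = 114
a_4 = 182·114 + 211·116 = 168
a_5 = 182·168 + 211·114 = 102
a_6 = 182·102 + 211·168 = 252
a_7 = 182·252 + 211·102 = 58
a_8 = 182·58 + 211·252 = 240
a_9 = 182·240 + 211·58 = 110
a_10 = 182·110 + 211·240 = 4
a_11 = 182·4 + 211·110 = 130
a_12 = 182·130 + 211·4 = 184
a_13 = 182·184 + 211·130 = 246
a_14 = 182·246 + 211·184 = 140
a_15 = 182·140 + 211·246 = 74
a_16 = 182·74 + 211·140 = 0
a_17 = 182·0 + 211·74 = 254
a_18 = 182·254 + 211·0 = 148
a_19 = 182·148 + 211·254 = 146
a_20 = 182·146 + 211·148 = 200
a_21 = 182·200 + 211·146 = 134
a_22 = 182·134 + 211·200 = 28
a_23 = 182·28 + 211·134 = 90
a_24 = 182·90 + 211·28 = 16
a_25 = 182·16 + 211·90 = 142
a_26 = 182·142 + 211·16 = 36
a_27 = 182·36 + 211·142 = 162
a_28 = 182·162 + 211·36 = 216
a_29 = 182·216 + 211·162 = 22
a_30 = 182·22 + 211·216 = 172
a_31 = 182·172 + 211·22 = 106
a_32 = 182·106 + 211·172 = 32
a_33 = 182·32 + 211·106 = 30
a_34 = 182·30 + 211·32 = 180
a_35 = 182·180 + 211·30 = 178
a_36 = 182·178 + 211·180 = 232
a_37 = 182·232 + 211·178 = 166
a_38 = 182·166 + 211·232 = 60
a_39 = 182·60 + 211·166 = 122
a_40 = 182·122 + 211·60 = 48
a_41 = 182·48 + 211·122 = 174
a_42 = 182·174 + 211·48 = 68
a_43 = 182·68 + 211·174 = 194
a_44 = 182·194 + 211·68 = 248
a_45 = 182·248 + 211·194 = 54
a_46 = 182·54 + 211·248 = 204
a_47 = 182·204 + 211·54 = 138
a_48 = 182·138 + 211·204 = 64
a_49 = 182·64 + 211·138 = 62
a_50 = 182·62 + 211·64 = 212
a_51 = 182·212 + 211·62 = 210
a_52 = 182·210 + 211·212 = 8
a_53 = 182·8 + 211·210 = 198
a_54 = 182·198 + 211·8 = 92
a_55 = 182·92 + 211·198 = 154
a_56 = 182·154 + 211·92 = 80
a_57 = 182·80 + 211·154 = 206
a_58 = 182·206 + 211·80 = 100
a_59 = 182·100 + 211·206 = 226
a_60 = 182·226 + 211·100 = 24
a_61 = 182·24 + 211·226 = 86
a_62 = 182·86 + 211·24 = 236
a_63 = 182·236 + 211·86 = 170
a_64 = 182·170 + 211·236 = 96
a_65 = 182·96 + 211·170 = 94
a_66 = 182·94 + 211·96 = 244
a_67 = 182·244 + 211·94 = 242
a_68 = 182·242 + 211·244 = 40
a_69 = 182·40 + 211·242 = 230
a_70 = 182·230 + 211·40 = 124
a_71 = 182·124 + 211·230 = 186
a_72 = 182·186 + 211·124 = 112
a_73 = 182·112 + 211·186 = 238
a_74 = 182·238 + 211·112 = 132
a_75 = 182·132 + 211·238 = 2
a_76 = 182·2 + 211·132 = 56
a_77 = 182·56 + 211·2 = 118
a_78 = 182·118 + 211·56 = 12
a_79 = 182·12 + 211·118 = 202
a_80 = 182·202 + 211·12 = 128
a_81 = 182·128 + 211·202 = 126
a_82 = 182·126 + 211·128 = 20
a_83 = 182·20 + 211·126 = 18
a_84 = 182·18 + 211·20 = 72
a_85 = 182·72 + 211·18 = 6
a_86 = 182·6 + 211·72 = 156
a_87 = 182·156 + 211·6 = 218
a_88 = 182·218 + 211·156 = 144
a_89 = 182·144 + 211·218 = 14
a_90 = 182·14 + 211·144 = 164
a_91 = 182·164 + 211·14 = 34
a_92 = 182·34 + 211·164 = 88
a_93 = 182·88 + 211·34 = 150
a_94 = 182·150 + 211·88 = 44
a_95 = 182·44 + 211·150 = 234
a_96 = 182·234 + 211·44 = 160
a_97 = 182·160 + 211·234 = 158
a_98 = 182·158 + 211·160 = 52
a_99 = 182·52 + 211·158 = 50
a_100 = 182·50 + 211·52 = 104
a_101 = 182·104 + 211·50 = 38
a_102 = 182·38 + 211·104 = 188
a_103 = 182·188 + 211·38 = 250
a_104 = 182·250 + 211·188 = 176
a_105 = 182·176 + 211·250 = 46
a_106 = 182·46 + 211·176 = 196
a_107 = 182·196 + 211·46 = 66
a_108 = 182·66 + 211·196 = 120
a_109 = 182·120 + 211·66 = 182
a_110 = 182·182 + 211·120 = 76
a_111 = 182·76 + 211·182 = 10
a_112 = 182·10 + 211·76 = 192
a_113 = 182·192 + 211·10 = 190
a_114 = 182·190 + 211·192 = 84
a_115 = 182·84 + 211·190 = 82
a_116 = 182·82 + 211·84 = 136
a_117 = 182·136 + 211·82 = 70
a_118 = 182·70 + 211·136 = 220
a_119 = 182·220 + 211·70 = 26
a_120 = 182·26 + 211·220 = 208
a_121 = 182·208 + 211·26 = 78
a_122 = 182·78 + 211·208 = 228
a_123 = 182·228 + 211·78 = 98
a_124 = 182·98 + 211·228 = 152
a_125 = 182·152 + 211·98 = 214
a_126 = 182·214 + 211·152 = 108
a_127 = 182·108 + 211·214 = 42
a_128 = 182·42 + 211·108 = 224
a_129 = 182·224 + 211·42 = 222
(a_128, a_129) = (224, 222) = (a_0, a_1), so the sequence has period 128.
258 ≡ 2 (mod 128), hence a_258 = a_2 = 116.

116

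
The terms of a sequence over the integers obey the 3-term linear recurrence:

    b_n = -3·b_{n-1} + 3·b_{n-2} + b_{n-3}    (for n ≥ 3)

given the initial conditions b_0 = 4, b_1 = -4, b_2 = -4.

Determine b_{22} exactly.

b_3 = -3·-4 + 3·-4 + 1·4 = 4
b_4 = -3·4 + 3·-4 + 1·-4 = -28
b_5 = -3·-28 + 3·4 + 1·-4 = 92
b_6 = -3·92 + 3·-28 + 1·4 = -356
b_7 = -3·-356 + 3·92 + 1·-28 = 1316
b_8 = -3·1316 + 3·-356 + 1·92 = -4924
b_9 = -3·-4924 + 3·1316 + 1·-356 = 18364
b_10 = -3·18364 + 3·-4924 + 1·1316 = -68548
b_11 = -3·-68548 + 3·18364 + 1·-4924 = 255812
b_12 = -3·255812 + 3·-68548 + 1·18364 = -954716
b_13 = -3·-954716 + 3·255812 + 1·-68548 = 3563036
b_14 = -3·3563036 + 3·-954716 + 1·255812 = -13297444
b_15 = -3·-13297444 + 3·3563036 + 1·-954716 = 49626724
b_16 = -3·49626724 + 3·-13297444 + 1·3563036 = -185209468
b_17 = -3·-185209468 + 3·49626724 + 1·-13297444 = 691211132
b_18 = -3·691211132 + 3·-185209468 + 1·49626724 = -2579635076
b_19 = -3·-2579635076 + 3·691211132 + 1·-185209468 = 9627329156
b_20 = -3·9627329156 + 3·-2579635076 + 1·691211132 = -35929681564
b_21 = -3·-35929681564 + 3·9627329156 + 1·-2579635076 = 134091397084
b_22 = -3·134091397084 + 3·-35929681564 + 1·9627329156 = -500435906788

-500435906788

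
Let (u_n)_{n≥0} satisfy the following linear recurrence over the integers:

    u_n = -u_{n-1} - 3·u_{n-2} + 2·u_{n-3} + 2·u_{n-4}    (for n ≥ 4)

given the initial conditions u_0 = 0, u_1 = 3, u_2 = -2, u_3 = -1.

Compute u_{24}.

9682403

u_4 = -1·-1 + -3·-2 + 2·3 + 2·0 = 13
u_5 = -1·13 + -3·-1 + 2·-2 + 2·3 = -8
u_6 = -1·-8 + -3·13 + 2·-1 + 2·-2 = -37
u_7 = -1·-37 + -3·-8 + 2·13 + 2·-1 = 85
u_8 = -1·85 + -3·-37 + 2·-8 + 2·13 = 36
u_9 = -1·36 + -3·85 + 2·-37 + 2·-8 = -381
u_10 = -1·-381 + -3·36 + 2·85 + 2·-37 = 369
u_11 = -1·369 + -3·-381 + 2·36 + 2·85 = 1016
u_12 = -1·1016 + -3·369 + 2·-381 + 2·36 = -2813
u_13 = -1·-2813 + -3·1016 + 2·369 + 2·-381 = -259
u_14 = -1·-259 + -3·-2813 + 2·1016 + 2·369 = 11468
u_15 = -1·11468 + -3·-259 + 2·-2813 + 2·1016 = -14285
u_16 = -1·-14285 + -3·11468 + 2·-259 + 2·-2813 = -26263
u_17 = -1·-26263 + -3·-14285 + 2·11468 + 2·-259 = 91536
u_18 = -1·91536 + -3·-26263 + 2·-14285 + 2·11468 = -18381
u_19 = -1·-18381 + -3·91536 + 2·-26263 + 2·-14285 = -337323
u_20 = -1·-337323 + -3·-18381 + 2·91536 + 2·-26263 = 523012
u_21 = -1·523012 + -3·-337323 + 2·-18381 + 2·91536 = 635267
u_22 = -1·635267 + -3·523012 + 2·-337323 + 2·-18381 = -2915711
u_23 = -1·-2915711 + -3·635267 + 2·523012 + 2·-337323 = 1381288
u_24 = -1·1381288 + -3·-2915711 + 2·635267 + 2·523012 = 9682403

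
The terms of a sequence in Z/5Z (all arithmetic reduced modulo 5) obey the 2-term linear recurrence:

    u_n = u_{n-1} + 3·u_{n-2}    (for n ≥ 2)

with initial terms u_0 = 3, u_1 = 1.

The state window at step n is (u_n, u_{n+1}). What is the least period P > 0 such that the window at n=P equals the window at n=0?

24

n=0: window = (3, 1)
n=1: window = (1, 0)
n=2: window = (0, 3)
n=3: window = (3, 3)
n=4: window = (3, 2)
n=5: window = (2, 1)
n=6: window = (1, 2)
n=7: window = (2, 0)
n=8: window = (0, 1)
n=9: window = (1, 1)
n=10: window = (1, 4)
n=11: window = (4, 2)
n=12: window = (2, 4)
n=13: window = (4, 0)
n=14: window = (0, 2)
n=15: window = (2, 2)
n=16: window = (2, 3)
n=17: window = (3, 4)
n=18: window = (4, 3)
n=19: window = (3, 0)
n=20: window = (0, 4)
n=21: window = (4, 4)
n=22: window = (4, 1)
n=23: window = (1, 3)
n=24: window = (3, 1)
window at n=24 equals window at n=0 → period = 24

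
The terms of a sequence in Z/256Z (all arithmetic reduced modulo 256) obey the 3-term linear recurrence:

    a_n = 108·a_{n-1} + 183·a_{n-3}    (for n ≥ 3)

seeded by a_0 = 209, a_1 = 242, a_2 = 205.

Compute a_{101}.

a_3 = 108·205 + 0·242 + 183·209 = 227
a_4 = 108·227 + 0·205 + 183·242 = 194
a_5 = 108·194 + 0·227 + 183·205 = 99
a_6 = 108·99 + 0·194 + 183·227 = 9
a_7 = 108·9 + 0·99 + 183·194 = 122
a_8 = 108·122 + 0·9 + 183·99 = 61
a_9 = 108·61 + 0·122 + 183·9 = 43
a_10 = 108·43 + 0·61 + 183·122 = 90
a_11 = 108·90 + 0·43 + 183·61 = 147
a_12 = 108·147 + 0·90 + 183·43 = 193
a_13 = 108·193 + 0·147 + 183·90 = 194
a_14 = 108·194 + 0·193 + 183·147 = 237
a_15 = 108·237 + 0·194 + 183·193 = 243
a_16 = 108·243 + 0·237 + 183·194 = 50
a_17 = 108·50 + 0·243 + 183·237 = 131
a_18 = 108·131 + 0·50 + 183·243 = 249
a_19 = 108·249 + 0·131 + 183·50 = 202
a_20 = 108·202 + 0·249 + 183·131 = 221
a_21 = 108·221 + 0·202 + 183·249 = 59
a_22 = 108·59 + 0·221 + 183·202 = 74
a_23 = 108·74 + 0·59 + 183·221 = 51
a_24 = 108·51 + 0·74 + 183·59 = 177
a_25 = 108·177 + 0·51 + 183·74 = 146
a_26 = 108·146 + 0·177 + 183·51 = 13
a_27 = 108·13 + 0·146 + 183·177 = 3
a_28 = 108·3 + 0·13 + 183·146 = 162
a_29 = 108·162 + 0·3 + 183·13 = 163
a_30 = 108·163 + 0·162 + 183·3 = 233
a_31 = 108·233 + 0·163 + 183·162 = 26
a_32 = 108·26 + 0·233 + 183·163 = 125
a_33 = 108·125 + 0·26 + 183·233 = 75
a_34 = 108·75 + 0·125 + 183·26 = 58
a_35 = 108·58 + 0·75 + 183·125 = 211
a_36 = 108·211 + 0·58 + 183·75 = 161
a_37 = 108·161 + 0·211 + 183·58 = 98
a_38 = 108·98 + 0·161 + 183·211 = 45
a_39 = 108·45 + 0·98 + 183·161 = 19
a_40 = 108·19 + 0·45 + 183·98 = 18
a_41 = 108·18 + 0·19 + 183·45 = 195
a_42 = 108·195 + 0·18 + 183·19 = 217
a_43 = 108·217 + 0·195 + 183·18 = 106
a_44 = 108·106 + 0·217 + 183·195 = 29
a_45 = 108·29 + 0·106 + 183·217 = 91
a_46 = 108·91 + 0·29 + 183·106 = 42
a_47 = 108·42 + 0·91 + 183·29 = 115
a_48 = 108·115 + 0·42 + 183·91 = 145
a_49 = 108·145 + 0·115 + 183·42 = 50
a_50 = 108·50 + 0·145 + 183·115 = 77
a_51 = 108·77 + 0·50 + 183·145 = 35
a_52 = 108·35 + 0·77 + 183·50 = 130
a_53 = 108·130 + 0·35 + 183·77 = 227
a_54 = 108·227 + 0·130 + 183·35 = 201
a_55 = 108·201 + 0·227 + 183·130 = 186
a_56 = 108·186 + 0·201 + 183·227 = 189
a_57 = 108·189 + 0·186 + 183·201 = 107
a_58 = 108·107 + 0·189 + 183·186 = 26
a_59 = 108·26 + 0·107 + 183·189 = 19
a_60 = 108·19 + 0·26 + 183·107 = 129
a_61 = 108·129 + 0·19 + 183·26 = 2
a_62 = 108·2 + 0·129 + 183·19 = 109
a_63 = 108·109 + 0·2 + 183·129 = 51
a_64 = 108·51 + 0·109 + 183·2 = 242
a_65 = 108·242 + 0·51 + 183·109 = 3
a_66 = 108·3 + 0·242 + 183·51 = 185
a_67 = 108·185 + 0·3 + 183·242 = 10
a_68 = 108·10 + 0·185 + 183·3 = 93
a_69 = 108·93 + 0·10 + 183·185 = 123
a_70 = 108·123 + 0·93 + 183·10 = 10
a_71 = 108·10 + 0·123 + 183·93 = 179
a_72 = 108·179 + 0·10 + 183·123 = 113
a_73 = 108·113 + 0·179 + 183·10 = 210
a_74 = 108·210 + 0·113 + 183·179 = 141
a_75 = 108·141 + 0·210 + 183·113 = 67
a_76 = 108·67 + 0·141 + 183·210 = 98
a_77 = 108·98 + 0·67 + 183·141 = 35
a_78 = 108·35 + 0·98 + 183·67 = 169
a_79 = 108·169 + 0·35 + 183·98 = 90
a_80 = 108·90 + 0·169 + 183·35 = 253
a_81 = 108·253 + 0·90 + 183·169 = 139
a_82 = 108·139 + 0·253 + 183·90 = 250
a_83 = 108·250 + 0·139 + 183·253 = 83
a_84 = 108·83 + 0·250 + 183·139 = 97
a_85 = 108·97 + 0·83 + 183·250 = 162
a_86 = 108·162 + 0·97 + 183·83 = 173
a_87 = 108·173 + 0·162 + 183·97 = 83
a_88 = 108·83 + 0·173 + 183·162 = 210
a_89 = 108·210 + 0·83 + 183·173 = 67
a_90 = 108·67 + 0·210 + 183·83 = 153
a_91 = 108·153 + 0·67 + 183·210 = 170
a_92 = 108·170 + 0·153 + 183·67 = 157
a_93 = 108·157 + 0·170 + 183·153 = 155
a_94 = 108·155 + 0·157 + 183·170 = 234
a_95 = 108·234 + 0·155 + 183·157 = 243
a_96 = 108·243 + 0·234 + 183·155 = 81
a_97 = 108·81 + 0·243 + 183·234 = 114
a_98 = 108·114 + 0·81 + 183·243 = 205
a_99 = 108·205 + 0·114 + 183·81 = 99
a_100 = 108·99 + 0·205 + 183·114 = 66
a_101 = 108·66 + 0·99 + 183·205 = 99

99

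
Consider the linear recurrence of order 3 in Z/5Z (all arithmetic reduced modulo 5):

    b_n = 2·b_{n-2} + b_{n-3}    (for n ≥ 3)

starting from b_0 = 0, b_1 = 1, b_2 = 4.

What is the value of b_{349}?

b_3 = 0·4 + 2·1 + 1·0 = 2
b_4 = 0·2 + 2·4 + 1·1 = 4
b_5 = 0·4 + 2·2 + 1·4 = 3
b_6 = 0·3 + 2·4 + 1·2 = 0
b_7 = 0·0 + 2·3 + 1·4 = 0
b_8 = 0·0 + 2·0 + 1·3 = 3
b_9 = 0·3 + 2·0 + 1·0 = 0
b_10 = 0·0 + 2·3 + 1·0 = 1
b_11 = 0·1 + 2·0 + 1·3 = 3
b_12 = 0·3 + 2·1 + 1·0 = 2
b_13 = 0·2 + 2·3 + 1·1 = 2
b_14 = 0·2 + 2·2 + 1·3 = 2
b_15 = 0·2 + 2·2 + 1·2 = 1
b_16 = 0·1 + 2·2 + 1·2 = 1
b_17 = 0·1 + 2·1 + 1·2 = 4
b_18 = 0·4 + 2·1 + 1·1 = 3
b_19 = 0·3 + 2·4 + 1·1 = 4
b_20 = 0·4 + 2·3 + 1·4 = 0
b_21 = 0·0 + 2·4 + 1·3 = 1
b_22 = 0·1 + 2·0 + 1·4 = 4
(b_20, b_21, b_22) = (0, 1, 4) = (b_0, b_1, b_2), so the sequence has period 20.
349 ≡ 9 (mod 20), hence b_349 = b_9 = 0.

0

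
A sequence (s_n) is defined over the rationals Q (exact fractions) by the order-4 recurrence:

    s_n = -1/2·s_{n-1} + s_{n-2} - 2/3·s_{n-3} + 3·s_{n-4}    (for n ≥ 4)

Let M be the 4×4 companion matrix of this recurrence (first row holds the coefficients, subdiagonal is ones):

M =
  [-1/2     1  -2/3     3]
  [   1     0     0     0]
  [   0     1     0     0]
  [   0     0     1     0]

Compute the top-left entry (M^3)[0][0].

-43/24

(M^3)[0][0] is the top entry after applying M 3 times to the unit state (1, 0, 0, 0). Equivalently it is h_{6} for the auxiliary sequence (h_n) obeying the same recurrence with h_3 = 1 and h_i = 0 for 0 ≤ i < 3:
h_4 = -1/2·1 + 1·0 + -2/3·0 + 3·0 = -1/2
h_5 = -1/2·-1/2 + 1·1 + -2/3·0 + 3·0 = 5/4
h_6 = -1/2·5/4 + 1·-1/2 + -2/3·1 + 3·0 = -43/24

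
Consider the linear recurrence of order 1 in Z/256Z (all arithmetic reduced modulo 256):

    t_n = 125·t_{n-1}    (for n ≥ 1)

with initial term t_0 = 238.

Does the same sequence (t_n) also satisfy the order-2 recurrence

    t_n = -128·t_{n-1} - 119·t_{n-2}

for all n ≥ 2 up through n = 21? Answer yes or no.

yes

Terms t_0..t_21: 238, 54, 94, 230, 78, 22, 190, 198, 174, 246, 30, 166, 14, 214, 126, 134, 110, 182, 222, 102, 206, 150
n=2: candidate gives 94, actual t_2 = 94 ✓
n=3: candidate gives 230, actual t_3 = 230 ✓
n=4: candidate gives 78, actual t_4 = 78 ✓
n=5: candidate gives 22, actual t_5 = 22 ✓
n=6: candidate gives 190, actual t_6 = 190 ✓
n=7: candidate gives 198, actual t_7 = 198 ✓
n=8: candidate gives 174, actual t_8 = 174 ✓
n=9: candidate gives 246, actual t_9 = 246 ✓
n=10: candidate gives 30, actual t_10 = 30 ✓
n=11: candidate gives 166, actual t_11 = 166 ✓
n=12: candidate gives 14, actual t_12 = 14 ✓
n=13: candidate gives 214, actual t_13 = 214 ✓
n=14: candidate gives 126, actual t_14 = 126 ✓
n=15: candidate gives 134, actual t_15 = 134 ✓
n=16: candidate gives 110, actual t_16 = 110 ✓
n=17: candidate gives 182, actual t_17 = 182 ✓
n=18: candidate gives 222, actual t_18 = 222 ✓
n=19: candidate gives 102, actual t_19 = 102 ✓
n=20: candidate gives 206, actual t_20 = 206 ✓
n=21: candidate gives 150, actual t_21 = 150 ✓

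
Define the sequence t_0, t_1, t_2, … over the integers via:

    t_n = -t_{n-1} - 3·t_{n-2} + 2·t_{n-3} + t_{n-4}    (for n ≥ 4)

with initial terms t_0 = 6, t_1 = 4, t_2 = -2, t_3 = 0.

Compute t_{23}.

5936218

t_4 = -1·0 + -3·-2 + 2·4 + 1·6 = 20
t_5 = -1·20 + -3·0 + 2·-2 + 1·4 = -20
t_6 = -1·-20 + -3·20 + 2·0 + 1·-2 = -42
t_7 = -1·-42 + -3·-20 + 2·20 + 1·0 = 142
t_8 = -1·142 + -3·-42 + 2·-20 + 1·20 = -36
t_9 = -1·-36 + -3·142 + 2·-42 + 1·-20 = -494
t_10 = -1·-494 + -3·-36 + 2·142 + 1·-42 = 844
t_11 = -1·844 + -3·-494 + 2·-36 + 1·142 = 708
t_12 = -1·708 + -3·844 + 2·-494 + 1·-36 = -4264
t_13 = -1·-4264 + -3·708 + 2·844 + 1·-494 = 3334
t_14 = -1·3334 + -3·-4264 + 2·708 + 1·844 = 11718
t_15 = -1·11718 + -3·3334 + 2·-4264 + 1·708 = -29540
t_16 = -1·-29540 + -3·11718 + 2·3334 + 1·-4264 = -3210
t_17 = -1·-3210 + -3·-29540 + 2·11718 + 1·3334 = 118600
t_18 = -1·118600 + -3·-3210 + 2·-29540 + 1·11718 = -156332
t_19 = -1·-156332 + -3·118600 + 2·-3210 + 1·-29540 = -235428
t_20 = -1·-235428 + -3·-156332 + 2·118600 + 1·-3210 = 938414
t_21 = -1·938414 + -3·-235428 + 2·-156332 + 1·118600 = -426194
t_22 = -1·-426194 + -3·938414 + 2·-235428 + 1·-156332 = -3016236
t_23 = -1·-3016236 + -3·-426194 + 2·938414 + 1·-235428 = 5936218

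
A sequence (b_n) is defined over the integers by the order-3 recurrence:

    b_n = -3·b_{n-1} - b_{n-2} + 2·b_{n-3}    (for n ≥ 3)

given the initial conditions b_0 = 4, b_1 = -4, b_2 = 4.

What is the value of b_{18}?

b_3 = -3·4 + -1·-4 + 2·4 = 0
b_4 = -3·0 + -1·4 + 2·-4 = -12
b_5 = -3·-12 + -1·0 + 2·4 = 44
b_6 = -3·44 + -1·-12 + 2·0 = -120
b_7 = -3·-120 + -1·44 + 2·-12 = 292
b_8 = -3·292 + -1·-120 + 2·44 = -668
b_9 = -3·-668 + -1·292 + 2·-120 = 1472
b_10 = -3·1472 + -1·-668 + 2·292 = -3164
b_11 = -3·-3164 + -1·1472 + 2·-668 = 6684
b_12 = -3·6684 + -1·-3164 + 2·1472 = -13944
b_13 = -3·-13944 + -1·6684 + 2·-3164 = 28820
b_14 = -3·28820 + -1·-13944 + 2·6684 = -59148
b_15 = -3·-59148 + -1·28820 + 2·-13944 = 120736
b_16 = -3·120736 + -1·-59148 + 2·28820 = -245420
b_17 = -3·-245420 + -1·120736 + 2·-59148 = 497228
b_18 = -3·497228 + -1·-245420 + 2·120736 = -1004792

-1004792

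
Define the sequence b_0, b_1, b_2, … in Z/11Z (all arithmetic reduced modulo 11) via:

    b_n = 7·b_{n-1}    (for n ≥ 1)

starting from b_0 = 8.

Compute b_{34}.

2

b_1 = 7·8 = 1
b_2 = 7·1 = 7
b_3 = 7·7 = 5
b_4 = 7·5 = 2
b_5 = 7·2 = 3
b_6 = 7·3 = 10
b_7 = 7·10 = 4
b_8 = 7·4 = 6
b_9 = 7·6 = 9
b_10 = 7·9 = 8
(b_10) = (8) = (b_0), so the sequence has period 10.
34 ≡ 4 (mod 10), hence b_34 = b_4 = 2.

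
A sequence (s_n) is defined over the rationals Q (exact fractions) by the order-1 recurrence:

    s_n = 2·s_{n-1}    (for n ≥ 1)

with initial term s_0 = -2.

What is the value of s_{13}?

-16384

s_1 = 2·-2 = -4
s_2 = 2·-4 = -8
s_3 = 2·-8 = -16
s_4 = 2·-16 = -32
s_5 = 2·-32 = -64
s_6 = 2·-64 = -128
s_7 = 2·-128 = -256
s_8 = 2·-256 = -512
s_9 = 2·-512 = -1024
s_10 = 2·-1024 = -2048
s_11 = 2·-2048 = -4096
s_12 = 2·-4096 = -8192
s_13 = 2·-8192 = -16384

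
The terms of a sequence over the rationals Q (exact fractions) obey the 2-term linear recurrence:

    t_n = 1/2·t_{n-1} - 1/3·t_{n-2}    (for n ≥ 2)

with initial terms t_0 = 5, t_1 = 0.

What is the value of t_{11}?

t_2 = 1/2·0 + -1/3·5 = -5/3
t_3 = 1/2·-5/3 + -1/3·0 = -5/6
t_4 = 1/2·-5/6 + -1/3·-5/3 = 5/36
t_5 = 1/2·5/36 + -1/3·-5/6 = 25/72
t_6 = 1/2·25/72 + -1/3·5/36 = 55/432
t_7 = 1/2·55/432 + -1/3·25/72 = -5/96
t_8 = 1/2·-5/96 + -1/3·55/432 = -355/5184
t_9 = 1/2·-355/5184 + -1/3·-5/96 = -175/10368
t_10 = 1/2·-175/10368 + -1/3·-355/5184 = 895/62208
t_11 = 1/2·895/62208 + -1/3·-175/10368 = 1595/124416

1595/124416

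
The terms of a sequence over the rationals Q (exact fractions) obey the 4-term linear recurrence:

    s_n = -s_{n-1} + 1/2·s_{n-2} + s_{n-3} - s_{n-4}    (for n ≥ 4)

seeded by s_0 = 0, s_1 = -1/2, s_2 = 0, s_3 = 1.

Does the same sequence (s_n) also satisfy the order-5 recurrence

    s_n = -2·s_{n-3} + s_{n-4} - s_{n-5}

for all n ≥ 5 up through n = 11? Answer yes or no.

no

Terms s_0..s_11: 0, -1/2, 0, 1, -3/2, 5/2, -9/4, 1, 15/8, -49/8, 165/16, -25/2
n=5: candidate gives -1/2, actual s_5 = 5/2 ✗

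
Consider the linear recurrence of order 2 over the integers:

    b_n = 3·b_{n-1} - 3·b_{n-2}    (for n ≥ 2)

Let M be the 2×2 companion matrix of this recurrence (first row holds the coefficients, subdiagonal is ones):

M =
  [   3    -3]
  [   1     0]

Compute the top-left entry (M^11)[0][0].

0

(M^11)[0][0] is the top entry after applying M 11 times to the unit state (1, 0). Equivalently it is h_{12} for the auxiliary sequence (h_n) obeying the same recurrence with h_1 = 1 and h_i = 0 for 0 ≤ i < 1:
h_2 = 3·1 + -3·0 = 3
h_3 = 3·3 + -3·1 = 6
h_4 = 3·6 + -3·3 = 9
h_5 = 3·9 + -3·6 = 9
h_6 = 3·9 + -3·9 = 0
h_7 = 3·0 + -3·9 = -27
h_8 = 3·-27 + -3·0 = -81
h_9 = 3·-81 + -3·-27 = -162
h_10 = 3·-162 + -3·-81 = -243
h_11 = 3·-243 + -3·-162 = -243
h_12 = 3·-243 + -3·-243 = 0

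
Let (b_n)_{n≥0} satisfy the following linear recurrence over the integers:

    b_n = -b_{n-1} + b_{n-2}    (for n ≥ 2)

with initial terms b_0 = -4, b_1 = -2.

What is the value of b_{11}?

42

b_2 = -1·-2 + 1·-4 = -2
b_3 = -1·-2 + 1·-2 = 0
b_4 = -1·0 + 1·-2 = -2
b_5 = -1·-2 + 1·0 = 2
b_6 = -1·2 + 1·-2 = -4
b_7 = -1·-4 + 1·2 = 6
b_8 = -1·6 + 1·-4 = -10
b_9 = -1·-10 + 1·6 = 16
b_10 = -1·16 + 1·-10 = -26
b_11 = -1·-26 + 1·16 = 42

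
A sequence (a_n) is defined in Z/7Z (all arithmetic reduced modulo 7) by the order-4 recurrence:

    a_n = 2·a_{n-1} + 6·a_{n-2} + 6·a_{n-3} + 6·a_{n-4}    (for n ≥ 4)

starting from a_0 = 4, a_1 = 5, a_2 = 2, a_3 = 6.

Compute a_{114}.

4

a_4 = 2·6 + 6·2 + 6·5 + 6·4 = 1
a_5 = 2·1 + 6·6 + 6·2 + 6·5 = 3
a_6 = 2·3 + 6·1 + 6·6 + 6·2 = 4
a_7 = 2·4 + 6·3 + 6·1 + 6·6 = 5
a_8 = 2·5 + 6·4 + 6·3 + 6·1 = 2
a_9 = 2·2 + 6·5 + 6·4 + 6·3 = 6
(a_6, a_7, a_8, a_9) = (4, 5, 2, 6) = (a_0, a_1, a_2, a_3), so the sequence has period 6.
114 ≡ 0 (mod 6), hence a_114 = a_0 = 4.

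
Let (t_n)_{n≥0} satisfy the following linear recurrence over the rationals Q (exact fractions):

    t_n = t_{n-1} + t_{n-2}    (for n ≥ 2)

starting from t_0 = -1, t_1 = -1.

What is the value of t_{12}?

-233

t_2 = 1·-1 + 1·-1 = -2
t_3 = 1·-2 + 1·-1 = -3
t_4 = 1·-3 + 1·-2 = -5
t_5 = 1·-5 + 1·-3 = -8
t_6 = 1·-8 + 1·-5 = -13
t_7 = 1·-13 + 1·-8 = -21
t_8 = 1·-21 + 1·-13 = -34
t_9 = 1·-34 + 1·-21 = -55
t_10 = 1·-55 + 1·-34 = -89
t_11 = 1·-89 + 1·-55 = -144
t_12 = 1·-144 + 1·-89 = -233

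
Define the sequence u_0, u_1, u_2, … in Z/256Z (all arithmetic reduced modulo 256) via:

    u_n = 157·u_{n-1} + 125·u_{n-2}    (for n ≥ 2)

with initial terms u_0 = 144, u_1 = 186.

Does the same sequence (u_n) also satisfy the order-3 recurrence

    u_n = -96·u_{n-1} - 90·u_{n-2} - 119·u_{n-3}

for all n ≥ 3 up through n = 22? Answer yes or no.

Terms u_0..u_22: 144, 186, 98, 236, 150, 58, 208, 226, 42, 28, 174, 98, 16, 170, 18, 12, 38, 42, 80, 146, 154, 188, 126
n=3: candidate gives 236, actual u_3 = 236 ✓
n=4: candidate gives 150, actual u_4 = 150 ✓
n=5: candidate gives 58, actual u_5 = 58 ✓
n=6: candidate gives 208, actual u_6 = 208 ✓
n=7: candidate gives 226, actual u_7 = 226 ✓
n=8: candidate gives 42, actual u_8 = 42 ✓
n=9: candidate gives 28, actual u_9 = 28 ✓
n=10: candidate gives 174, actual u_10 = 174 ✓
n=11: candidate gives 98, actual u_11 = 98 ✓
n=12: candidate gives 16, actual u_12 = 16 ✓
n=13: candidate gives 170, actual u_13 = 170 ✓
n=14: candidate gives 18, actual u_14 = 18 ✓
n=15: candidate gives 12, actual u_15 = 12 ✓
n=16: candidate gives 38, actual u_16 = 38 ✓
n=17: candidate gives 42, actual u_17 = 42 ✓
n=18: candidate gives 80, actual u_18 = 80 ✓
n=19: candidate gives 146, actual u_19 = 146 ✓
n=20: candidate gives 154, actual u_20 = 154 ✓
n=21: candidate gives 188, actual u_21 = 188 ✓
n=22: candidate gives 126, actual u_22 = 126 ✓

yes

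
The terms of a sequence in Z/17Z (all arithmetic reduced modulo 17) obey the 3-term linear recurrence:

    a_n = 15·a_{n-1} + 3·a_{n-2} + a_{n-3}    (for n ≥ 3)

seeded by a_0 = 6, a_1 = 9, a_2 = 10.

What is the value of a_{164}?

13

a_3 = 15·10 + 3·9 + 1·6 = 13
a_4 = 15·13 + 3·10 + 1·9 = 13
a_5 = 15·13 + 3·13 + 1·10 = 6
a_6 = 15·6 + 3·13 + 1·13 = 6
a_7 = 15·6 + 3·6 + 1·13 = 2
a_8 = 15·2 + 3·6 + 1·6 = 3
Continuing the recurrence:
  a_9 = 6;  a_10 = 16;  a_11 = 6;  a_12 = 8;  a_13 = 1;  a_14 = 11
  a_15 = 6;  a_16 = 5;  a_17 = 2;  a_18 = 0;  a_19 = 11;  a_20 = 14
  a_21 = 5;  a_22 = 9;  a_23 = 11;  a_24 = 10;  a_25 = 5;  a_26 = 14
  a_27 = 14;  a_28 = 2;  a_29 = 1;  a_30 = 1;  a_31 = 3;  a_32 = 15
  a_33 = 14;  a_34 = 3;  a_35 = 0;  a_36 = 6;  a_37 = 8;  a_38 = 2
  a_39 = 9;  a_40 = 13;  a_41 = 3;  a_42 = 8;  a_43 = 6;  a_44 = 15
  a_45 = 13;  a_46 = 8;  a_47 = 4;  a_48 = 12;  a_49 = 13;  a_50 = 14
  a_51 = 6;  a_52 = 9;  a_53 = 14;  a_54 = 5;  a_55 = 7;  a_56 = 15
  a_57 = 13;  a_58 = 9;  a_59 = 2;  a_60 = 2;  a_61 = 11;  a_62 = 3
  a_63 = 12;  a_64 = 13;  a_65 = 13;  a_66 = 8;  a_67 = 2;  a_68 = 16
  a_69 = 16;  a_70 = 1;  a_71 = 11;  a_72 = 14;  a_73 = 6;  a_74 = 7
  a_75 = 1;  a_76 = 8;  a_77 = 11;  a_78 = 3;  a_79 = 1;  a_80 = 1
  a_81 = 4;  a_82 = 13;  a_83 = 4;  a_84 = 1;  a_85 = 6;  a_86 = 12
  a_87 = 12;  a_88 = 1;  a_89 = 12;  a_90 = 8;  a_91 = 4;  a_92 = 11
  a_93 = 15;  a_94 = 7;  a_95 = 8;  a_96 = 3;  a_97 = 8;  a_98 = 1
  a_99 = 8;  a_100 = 12;  a_101 = 1;  a_102 = 8;  a_103 = 16;  a_104 = 10
  a_105 = 2;  a_106 = 8;  a_107 = 0;  a_108 = 9;  a_109 = 7;  a_110 = 13
  a_111 = 4;  a_112 = 4;  a_113 = 0;  a_114 = 16;  a_115 = 6;  a_116 = 2
  a_117 = 13;  a_118 = 3;  a_119 = 1;  a_120 = 3;  a_121 = 0;  a_122 = 10
  a_123 = 0;  a_124 = 13;  a_125 = 1;  a_126 = 3;  a_127 = 10;  a_128 = 7
  a_129 = 2;  a_130 = 10;  a_131 = 10;  a_132 = 12;  a_133 = 16;  a_134 = 14
  a_135 = 15;  a_136 = 11;  a_137 = 3;  a_138 = 8;  a_139 = 4;  a_140 = 2
  a_141 = 16;  a_142 = 12;  a_143 = 9;  a_144 = 0;  a_145 = 5;  a_146 = 16
  a_147 = 0;  a_148 = 2;  a_149 = 12;  a_150 = 16;  a_151 = 6;  a_152 = 14
  a_153 = 6;  a_154 = 2;  a_155 = 11;  a_156 = 7;  a_157 = 4;  a_158 = 7
  a_159 = 5;  a_160 = 15;  a_161 = 9;  a_162 = 15
a_163 = 15·15 + 3·9 + 1·15 = 12
a_164 = 15·12 + 3·15 + 1·9 = 13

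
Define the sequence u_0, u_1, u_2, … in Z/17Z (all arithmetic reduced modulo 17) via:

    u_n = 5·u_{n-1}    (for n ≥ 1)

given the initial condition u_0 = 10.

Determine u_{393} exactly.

1

u_1 = 5·10 = 16
u_2 = 5·16 = 12
u_3 = 5·12 = 9
u_4 = 5·9 = 11
u_5 = 5·11 = 4
u_6 = 5·4 = 3
u_7 = 5·3 = 15
u_8 = 5·15 = 7
u_9 = 5·7 = 1
u_10 = 5·1 = 5
u_11 = 5·5 = 8
u_12 = 5·8 = 6
u_13 = 5·6 = 13
u_14 = 5·13 = 14
u_15 = 5·14 = 2
u_16 = 5·2 = 10
(u_16) = (10) = (u_0), so the sequence has period 16.
393 ≡ 9 (mod 16), hence u_393 = u_9 = 1.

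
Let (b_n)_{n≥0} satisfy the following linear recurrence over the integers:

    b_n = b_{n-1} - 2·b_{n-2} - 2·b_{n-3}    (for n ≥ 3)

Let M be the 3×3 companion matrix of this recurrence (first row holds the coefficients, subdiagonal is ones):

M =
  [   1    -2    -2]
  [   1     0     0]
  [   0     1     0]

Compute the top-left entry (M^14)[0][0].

(M^14)[0][0] is the top entry after applying M 14 times to the unit state (1, 0, 0). Equivalently it is h_{16} for the auxiliary sequence (h_n) obeying the same recurrence with h_2 = 1 and h_i = 0 for 0 ≤ i < 2:
h_3 = 1·1 + -2·0 + -2·0 = 1
h_4 = 1·1 + -2·1 + -2·0 = -1
h_5 = 1·-1 + -2·1 + -2·1 = -5
h_6 = 1·-5 + -2·-1 + -2·1 = -5
h_7 = 1·-5 + -2·-5 + -2·-1 = 7
h_8 = 1·7 + -2·-5 + -2·-5 = 27
h_9 = 1·27 + -2·7 + -2·-5 = 23
h_10 = 1·23 + -2·27 + -2·7 = -45
h_11 = 1·-45 + -2·23 + -2·27 = -145
h_12 = 1·-145 + -2·-45 + -2·23 = -101
h_13 = 1·-101 + -2·-145 + -2·-45 = 279
h_14 = 1·279 + -2·-101 + -2·-145 = 771
h_15 = 1·771 + -2·279 + -2·-101 = 415
h_16 = 1·415 + -2·771 + -2·279 = -1685

-1685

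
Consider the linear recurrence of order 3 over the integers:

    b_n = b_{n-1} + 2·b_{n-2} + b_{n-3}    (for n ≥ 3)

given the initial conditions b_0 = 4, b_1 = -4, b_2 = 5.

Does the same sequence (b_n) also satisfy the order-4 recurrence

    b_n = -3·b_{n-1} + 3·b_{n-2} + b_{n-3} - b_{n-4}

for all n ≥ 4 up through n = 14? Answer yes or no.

Terms b_0..b_14: 4, -4, 5, 1, 7, 14, 29, 64, 136, 293, 629, 1351, 2902, 6233, 13388
n=4: candidate gives 4, actual b_4 = 7 ✗

no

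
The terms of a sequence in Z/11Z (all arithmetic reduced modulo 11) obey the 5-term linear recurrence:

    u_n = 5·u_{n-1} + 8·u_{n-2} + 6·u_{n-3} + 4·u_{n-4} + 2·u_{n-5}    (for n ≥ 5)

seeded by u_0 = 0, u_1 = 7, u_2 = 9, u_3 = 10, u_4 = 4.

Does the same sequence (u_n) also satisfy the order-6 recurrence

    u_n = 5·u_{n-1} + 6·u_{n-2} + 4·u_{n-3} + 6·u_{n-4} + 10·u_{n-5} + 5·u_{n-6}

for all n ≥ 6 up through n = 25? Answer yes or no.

Terms u_0..u_25: 0, 7, 9, 10, 4, 6, 7, 0, 7, 10, 3, 8, 9, 5, 1, 5, 5, 10, 2, 10, 2, 9, 6, 4, 7, 0
n=6: candidate gives 9, actual u_6 = 7 ✗

no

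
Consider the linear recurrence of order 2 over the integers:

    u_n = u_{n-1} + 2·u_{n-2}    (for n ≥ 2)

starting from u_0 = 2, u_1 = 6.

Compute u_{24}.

44739242

u_2 = 1·6 + 2·2 = 10
u_3 = 1·10 + 2·6 = 22
u_4 = 1·22 + 2·10 = 42
u_5 = 1·42 + 2·22 = 86
u_6 = 1·86 + 2·42 = 170
u_7 = 1·170 + 2·86 = 342
u_8 = 1·342 + 2·170 = 682
u_9 = 1·682 + 2·342 = 1366
u_10 = 1·1366 + 2·682 = 2730
u_11 = 1·2730 + 2·1366 = 5462
u_12 = 1·5462 + 2·2730 = 10922
u_13 = 1·10922 + 2·5462 = 21846
u_14 = 1·21846 + 2·10922 = 43690
u_15 = 1·43690 + 2·21846 = 87382
u_16 = 1·87382 + 2·43690 = 174762
u_17 = 1·174762 + 2·87382 = 349526
u_18 = 1·349526 + 2·174762 = 699050
u_19 = 1·699050 + 2·349526 = 1398102
u_20 = 1·1398102 + 2·699050 = 2796202
u_21 = 1·2796202 + 2·1398102 = 5592406
u_22 = 1·5592406 + 2·2796202 = 11184810
u_23 = 1·11184810 + 2·5592406 = 22369622
u_24 = 1·22369622 + 2·11184810 = 44739242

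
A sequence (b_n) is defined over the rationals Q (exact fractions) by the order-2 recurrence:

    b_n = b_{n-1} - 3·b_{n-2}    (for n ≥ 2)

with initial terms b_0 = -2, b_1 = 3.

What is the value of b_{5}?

-27

b_2 = 1·3 + -3·-2 = 9
b_3 = 1·9 + -3·3 = 0
b_4 = 1·0 + -3·9 = -27
b_5 = 1·-27 + -3·0 = -27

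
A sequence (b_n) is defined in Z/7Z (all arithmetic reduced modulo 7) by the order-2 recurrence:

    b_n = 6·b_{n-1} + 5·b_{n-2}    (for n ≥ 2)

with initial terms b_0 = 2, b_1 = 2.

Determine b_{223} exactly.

3

b_2 = 6·2 + 5·2 = 1
b_3 = 6·1 + 5·2 = 2
b_4 = 6·2 + 5·1 = 3
b_5 = 6·3 + 5·2 = 0
b_6 = 6·0 + 5·3 = 1
b_7 = 6·1 + 5·0 = 6
b_8 = 6·6 + 5·1 = 6
b_9 = 6·6 + 5·6 = 3
b_10 = 6·3 + 5·6 = 6
b_11 = 6·6 + 5·3 = 2
b_12 = 6·2 + 5·6 = 0
b_13 = 6·0 + 5·2 = 3
b_14 = 6·3 + 5·0 = 4
b_15 = 6·4 + 5·3 = 4
b_16 = 6·4 + 5·4 = 2
b_17 = 6·2 + 5·4 = 4
b_18 = 6·4 + 5·2 = 6
b_19 = 6·6 + 5·4 = 0
b_20 = 6·0 + 5·6 = 2
b_21 = 6·2 + 5·0 = 5
b_22 = 6·5 + 5·2 = 5
b_23 = 6·5 + 5·5 = 6
b_24 = 6·6 + 5·5 = 5
b_25 = 6·5 + 5·6 = 4
b_26 = 6·4 + 5·5 = 0
b_27 = 6·0 + 5·4 = 6
b_28 = 6·6 + 5·0 = 1
b_29 = 6·1 + 5·6 = 1
b_30 = 6·1 + 5·1 = 4
b_31 = 6·4 + 5·1 = 1
b_32 = 6·1 + 5·4 = 5
b_33 = 6·5 + 5·1 = 0
b_34 = 6·0 + 5·5 = 4
b_35 = 6·4 + 5·0 = 3
b_36 = 6·3 + 5·4 = 3
b_37 = 6·3 + 5·3 = 5
b_38 = 6·5 + 5·3 = 3
b_39 = 6·3 + 5·5 = 1
b_40 = 6·1 + 5·3 = 0
b_41 = 6·0 + 5·1 = 5
b_42 = 6·5 + 5·0 = 2
b_43 = 6·2 + 5·5 = 2
(b_42, b_43) = (2, 2) = (b_0, b_1), so the sequence has period 42.
223 ≡ 13 (mod 42), hence b_223 = b_13 = 3.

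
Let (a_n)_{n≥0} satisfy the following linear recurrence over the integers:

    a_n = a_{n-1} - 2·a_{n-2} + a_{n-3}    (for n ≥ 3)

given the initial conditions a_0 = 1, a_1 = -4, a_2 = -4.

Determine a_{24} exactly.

-2659

a_3 = 1·-4 + -2·-4 + 1·1 = 5
a_4 = 1·5 + -2·-4 + 1·-4 = 9
a_5 = 1·9 + -2·5 + 1·-4 = -5
a_6 = 1·-5 + -2·9 + 1·5 = -18
a_7 = 1·-18 + -2·-5 + 1·9 = 1
a_8 = 1·1 + -2·-18 + 1·-5 = 32
a_9 = 1·32 + -2·1 + 1·-18 = 12
a_10 = 1·12 + -2·32 + 1·1 = -51
a_11 = 1·-51 + -2·12 + 1·32 = -43
a_12 = 1·-43 + -2·-51 + 1·12 = 71
a_13 = 1·71 + -2·-43 + 1·-51 = 106
a_14 = 1·106 + -2·71 + 1·-43 = -79
a_15 = 1·-79 + -2·106 + 1·71 = -220
a_16 = 1·-220 + -2·-79 + 1·106 = 44
a_17 = 1·44 + -2·-220 + 1·-79 = 405
a_18 = 1·405 + -2·44 + 1·-220 = 97
a_19 = 1·97 + -2·405 + 1·44 = -669
a_20 = 1·-669 + -2·97 + 1·405 = -458
a_21 = 1·-458 + -2·-669 + 1·97 = 977
a_22 = 1·977 + -2·-458 + 1·-669 = 1224
a_23 = 1·1224 + -2·977 + 1·-458 = -1188
a_24 = 1·-1188 + -2·1224 + 1·977 = -2659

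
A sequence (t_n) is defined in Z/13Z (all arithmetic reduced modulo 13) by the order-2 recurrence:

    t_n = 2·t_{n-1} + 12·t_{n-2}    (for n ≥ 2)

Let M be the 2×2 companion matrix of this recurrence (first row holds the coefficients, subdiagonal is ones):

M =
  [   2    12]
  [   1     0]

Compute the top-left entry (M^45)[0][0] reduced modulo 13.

(M^45)[0][0] is the top entry after applying M 45 times to the unit state (1, 0). Equivalently it is h_{46} for the auxiliary sequence (h_n) obeying the same recurrence with h_1 = 1 and h_i = 0 for 0 ≤ i < 1:
h_2 = 2·1 + 12·0 = 2
h_3 = 2·2 + 12·1 = 3
h_4 = 2·3 + 12·2 = 4
h_5 = 2·4 + 12·3 = 5
h_6 = 2·5 + 12·4 = 6
h_7 = 2·6 + 12·5 = 7
h_8 = 2·7 + 12·6 = 8
h_9 = 2·8 + 12·7 = 9
h_10 = 2·9 + 12·8 = 10
h_11 = 2·10 + 12·9 = 11
h_12 = 2·11 + 12·10 = 12
h_13 = 2·12 + 12·11 = 0
h_14 = 2·0 + 12·12 = 1
(h_13, h_14) = (0, 1) = (h_0, h_1), so the sequence has period 13.
46 ≡ 7 (mod 13), hence h_46 = h_7 = 7.

7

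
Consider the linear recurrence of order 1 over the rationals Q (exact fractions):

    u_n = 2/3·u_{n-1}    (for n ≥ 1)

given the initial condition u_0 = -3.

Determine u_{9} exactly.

u_1 = 2/3·-3 = -2
u_2 = 2/3·-2 = -4/3
u_3 = 2/3·-4/3 = -8/9
u_4 = 2/3·-8/9 = -16/27
u_5 = 2/3·-16/27 = -32/81
u_6 = 2/3·-32/81 = -64/243
u_7 = 2/3·-64/243 = -128/729
u_8 = 2/3·-128/729 = -256/2187
u_9 = 2/3·-256/2187 = -512/6561

-512/6561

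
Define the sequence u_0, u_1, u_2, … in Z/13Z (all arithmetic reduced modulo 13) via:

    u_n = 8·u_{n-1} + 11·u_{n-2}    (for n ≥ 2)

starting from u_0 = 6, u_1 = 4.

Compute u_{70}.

u_2 = 8·4 + 11·6 = 7
u_3 = 8·7 + 11·4 = 9
u_4 = 8·9 + 11·7 = 6
u_5 = 8·6 + 11·9 = 4
(u_4, u_5) = (6, 4) = (u_0, u_1), so the sequence has period 4.
70 ≡ 2 (mod 4), hence u_70 = u_2 = 7.

7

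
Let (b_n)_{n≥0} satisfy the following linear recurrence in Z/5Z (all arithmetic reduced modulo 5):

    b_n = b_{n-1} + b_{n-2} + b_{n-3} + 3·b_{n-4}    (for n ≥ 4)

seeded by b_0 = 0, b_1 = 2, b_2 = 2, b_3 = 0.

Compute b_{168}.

4

b_4 = 1·0 + 1·2 + 1·2 + 3·0 = 4
b_5 = 1·4 + 1·0 + 1·2 + 3·2 = 2
b_6 = 1·2 + 1·4 + 1·0 + 3·2 = 2
b_7 = 1·2 + 1·2 + 1·4 + 3·0 = 3
b_8 = 1·3 + 1·2 + 1·2 + 3·4 = 4
b_9 = 1·4 + 1·3 + 1·2 + 3·2 = 0
Continuing the recurrence:
  b_10 = 3;  b_11 = 1;  b_12 = 1;  b_13 = 0;  b_14 = 1;  b_15 = 0
  b_16 = 4;  b_17 = 0;  b_18 = 2;  b_19 = 1;  b_20 = 0;  b_21 = 3
  b_22 = 0;  b_23 = 1;  b_24 = 4;  b_25 = 4;  b_26 = 4;  b_27 = 0
  b_28 = 0;  b_29 = 1;  b_30 = 3;  b_31 = 4;  b_32 = 3;  b_33 = 3
  b_34 = 4;  b_35 = 2;  b_36 = 3;  b_37 = 3;  b_38 = 0;  b_39 = 2
  b_40 = 4;  b_41 = 0;  b_42 = 1;  b_43 = 1;  b_44 = 4;  b_45 = 1
  b_46 = 4;  b_47 = 2;  b_48 = 4;  b_49 = 3;  b_50 = 1;  b_51 = 4
  b_52 = 0;  b_53 = 4;  b_54 = 1;  b_55 = 2;  b_56 = 2;  b_57 = 2
  b_58 = 4;  b_59 = 4;  b_60 = 1;  b_61 = 0;  b_62 = 2;  b_63 = 0
  b_64 = 0;  b_65 = 2;  b_66 = 3;  b_67 = 0;  b_68 = 0;  b_69 = 4
  b_70 = 3;  b_71 = 2;  b_72 = 4;  b_73 = 1;  b_74 = 1;  b_75 = 2
  b_76 = 1;  b_77 = 2;  b_78 = 3;  b_79 = 2;  b_80 = 0;  b_81 = 1
  b_82 = 2;  b_83 = 4;  b_84 = 2;  b_85 = 1;  b_86 = 3;  b_87 = 3
  b_88 = 3;  b_89 = 2;  b_90 = 2;  b_91 = 1;  b_92 = 4;  b_93 = 3
  b_94 = 4;  b_95 = 4;  b_96 = 3;  b_97 = 0;  b_98 = 4;  b_99 = 4
  b_100 = 2;  b_101 = 0;  b_102 = 3;  b_103 = 2;  b_104 = 1;  b_105 = 1
  b_106 = 3;  b_107 = 1;  b_108 = 3;  b_109 = 0;  b_110 = 3;  b_111 = 4
  b_112 = 1;  b_113 = 3;  b_114 = 2;  b_115 = 3;  b_116 = 1;  b_117 = 0
  b_118 = 0;  b_119 = 0;  b_120 = 3;  b_121 = 3;  b_122 = 1;  b_123 = 2
  b_124 = 0;  b_125 = 2;  b_126 = 2;  b_127 = 0;  b_128 = 4;  b_129 = 2
  b_130 = 2;  b_131 = 3;  b_132 = 4;  b_133 = 0;  b_134 = 3;  b_135 = 1
  b_136 = 1;  b_137 = 0;  b_138 = 1;  b_139 = 0;  b_140 = 4;  b_141 = 0
  b_142 = 2;  b_143 = 1;  b_144 = 0;  b_145 = 3;  b_146 = 0;  b_147 = 1
  b_148 = 4;  b_149 = 4;  b_150 = 4;  b_151 = 0;  b_152 = 0;  b_153 = 1
  b_154 = 3;  b_155 = 4;  b_156 = 3;  b_157 = 3;  b_158 = 4;  b_159 = 2
  b_160 = 3;  b_161 = 3;  b_162 = 0;  b_163 = 2;  b_164 = 4;  b_165 = 0
  b_166 = 1
b_167 = 1·1 + 1·0 + 1·4 + 3·2 = 1
b_168 = 1·1 + 1·1 + 1·0 + 3·4 = 4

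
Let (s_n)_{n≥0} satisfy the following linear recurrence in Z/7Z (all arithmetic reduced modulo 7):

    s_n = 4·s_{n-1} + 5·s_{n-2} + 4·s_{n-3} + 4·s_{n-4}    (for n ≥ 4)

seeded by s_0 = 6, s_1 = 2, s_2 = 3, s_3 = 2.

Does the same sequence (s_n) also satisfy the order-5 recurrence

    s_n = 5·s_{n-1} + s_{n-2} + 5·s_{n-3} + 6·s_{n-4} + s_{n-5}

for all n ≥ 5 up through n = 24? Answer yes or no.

Terms s_0..s_24: 6, 2, 3, 2, 6, 5, 0, 1, 6, 0, 6, 3, 3, 2, 3, 4, 2, 6, 6, 1, 3, 2, 2, 6, 5
n=5: candidate gives 2, actual s_5 = 5 ✗

no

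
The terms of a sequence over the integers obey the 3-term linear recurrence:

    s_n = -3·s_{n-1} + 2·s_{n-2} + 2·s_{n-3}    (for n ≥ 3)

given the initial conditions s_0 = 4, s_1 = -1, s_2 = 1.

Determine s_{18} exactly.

s_3 = -3·1 + 2·-1 + 2·4 = 3
s_4 = -3·3 + 2·1 + 2·-1 = -9
s_5 = -3·-9 + 2·3 + 2·1 = 35
s_6 = -3·35 + 2·-9 + 2·3 = -117
s_7 = -3·-117 + 2·35 + 2·-9 = 403
s_8 = -3·403 + 2·-117 + 2·35 = -1373
s_9 = -3·-1373 + 2·403 + 2·-117 = 4691
s_10 = -3·4691 + 2·-1373 + 2·403 = -16013
s_11 = -3·-16013 + 2·4691 + 2·-1373 = 54675
s_12 = -3·54675 + 2·-16013 + 2·4691 = -186669
s_13 = -3·-186669 + 2·54675 + 2·-16013 = 637331
s_14 = -3·637331 + 2·-186669 + 2·54675 = -2175981
s_15 = -3·-2175981 + 2·637331 + 2·-186669 = 7429267
s_16 = -3·7429267 + 2·-2175981 + 2·637331 = -25365101
s_17 = -3·-25365101 + 2·7429267 + 2·-2175981 = 86601875
s_18 = -3·86601875 + 2·-25365101 + 2·7429267 = -295677293

-295677293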